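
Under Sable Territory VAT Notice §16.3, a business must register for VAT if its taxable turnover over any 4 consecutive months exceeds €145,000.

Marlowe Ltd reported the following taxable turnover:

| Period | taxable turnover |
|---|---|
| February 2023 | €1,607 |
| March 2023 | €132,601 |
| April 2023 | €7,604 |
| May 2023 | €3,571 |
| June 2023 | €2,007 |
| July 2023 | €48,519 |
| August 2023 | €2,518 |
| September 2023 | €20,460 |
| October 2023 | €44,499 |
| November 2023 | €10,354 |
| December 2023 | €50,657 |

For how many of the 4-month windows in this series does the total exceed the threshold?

2

February 2023–May 2023: €1,607 + €132,601 + €7,604 + €3,571 = €145,383 (over)
March 2023–June 2023: €132,601 + €7,604 + €3,571 + €2,007 = €145,783 (over)
April 2023–July 2023: €7,604 + €3,571 + €2,007 + €48,519 = €61,701 (under)
May 2023–August 2023: €3,571 + €2,007 + €48,519 + €2,518 = €56,615 (under)
June 2023–September 2023: €2,007 + €48,519 + €2,518 + €20,460 = €73,504 (under)
July 2023–October 2023: €48,519 + €2,518 + €20,460 + €44,499 = €115,996 (under)
August 2023–November 2023: €2,518 + €20,460 + €44,499 + €10,354 = €77,831 (under)
September 2023–December 2023: €20,460 + €44,499 + €10,354 + €50,657 = €125,970 (under)
2 windows exceed the threshold.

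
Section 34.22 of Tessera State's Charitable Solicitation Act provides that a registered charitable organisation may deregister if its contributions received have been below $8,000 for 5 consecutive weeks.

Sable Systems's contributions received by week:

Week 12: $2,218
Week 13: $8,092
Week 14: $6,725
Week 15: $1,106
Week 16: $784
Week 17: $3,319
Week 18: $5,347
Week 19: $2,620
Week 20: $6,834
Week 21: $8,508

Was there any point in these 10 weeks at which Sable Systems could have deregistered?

Yes

Weeks below $8,000: Week 12, Week 14, Week 15, Week 16, Week 17, Week 18, Week 19, Week 20.
Longest run of consecutive weeks below the threshold: 7.
7 ≥ 5, so Sable Systems became eligible.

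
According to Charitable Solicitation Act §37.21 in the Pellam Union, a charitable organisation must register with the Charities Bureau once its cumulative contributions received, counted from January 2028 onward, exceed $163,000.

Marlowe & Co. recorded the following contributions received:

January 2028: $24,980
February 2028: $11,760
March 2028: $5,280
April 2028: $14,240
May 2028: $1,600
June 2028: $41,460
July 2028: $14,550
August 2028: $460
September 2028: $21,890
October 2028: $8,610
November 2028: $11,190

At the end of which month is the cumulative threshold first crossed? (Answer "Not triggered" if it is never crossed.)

Not triggered

Through January 2028: $24,980
Through February 2028: $36,740
Through March 2028: $42,020
Through April 2028: $56,260
Through May 2028: $57,860
Through June 2028: $99,320
Through July 2028: $113,870
Through August 2028: $114,330
Through September 2028: $136,220
Through October 2028: $144,830
Through November 2028: $156,020
Final cumulative total $156,020 ≤ $163,000; the threshold is never exceeded.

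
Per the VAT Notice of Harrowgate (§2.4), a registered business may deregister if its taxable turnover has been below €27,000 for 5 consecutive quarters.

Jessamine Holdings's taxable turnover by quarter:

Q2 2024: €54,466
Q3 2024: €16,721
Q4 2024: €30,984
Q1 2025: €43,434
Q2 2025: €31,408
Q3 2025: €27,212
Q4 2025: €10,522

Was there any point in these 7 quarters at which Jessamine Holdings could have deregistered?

Quarters below €27,000: Q3 2024, Q4 2025.
Longest run of consecutive quarters below the threshold: 1.
1 < 5, so Jessamine Holdings never became eligible.

No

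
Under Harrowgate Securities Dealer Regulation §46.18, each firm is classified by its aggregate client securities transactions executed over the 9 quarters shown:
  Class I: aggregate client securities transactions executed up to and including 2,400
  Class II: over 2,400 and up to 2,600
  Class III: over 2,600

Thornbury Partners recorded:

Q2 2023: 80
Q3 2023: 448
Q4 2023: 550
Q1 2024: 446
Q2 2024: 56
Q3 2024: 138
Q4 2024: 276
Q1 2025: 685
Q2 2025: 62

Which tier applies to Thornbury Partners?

Aggregate client securities transactions executed: 80 + 448 + 550 + 446 + 56 + 138 + 276 + 685 + 62 = 2,741.
2,741 > 2,600, so Class III applies.

Class III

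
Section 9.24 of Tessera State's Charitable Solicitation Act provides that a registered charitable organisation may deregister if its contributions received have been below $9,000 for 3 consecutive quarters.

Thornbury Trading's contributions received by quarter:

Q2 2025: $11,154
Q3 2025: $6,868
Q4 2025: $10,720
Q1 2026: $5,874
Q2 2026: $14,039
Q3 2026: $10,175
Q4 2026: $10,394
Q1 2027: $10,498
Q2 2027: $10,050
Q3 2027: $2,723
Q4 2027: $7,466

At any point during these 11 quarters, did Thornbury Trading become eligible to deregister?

No

Quarters below $9,000: Q3 2025, Q1 2026, Q3 2027, Q4 2027.
Longest run of consecutive quarters below the threshold: 2.
2 < 3, so Thornbury Trading never became eligible.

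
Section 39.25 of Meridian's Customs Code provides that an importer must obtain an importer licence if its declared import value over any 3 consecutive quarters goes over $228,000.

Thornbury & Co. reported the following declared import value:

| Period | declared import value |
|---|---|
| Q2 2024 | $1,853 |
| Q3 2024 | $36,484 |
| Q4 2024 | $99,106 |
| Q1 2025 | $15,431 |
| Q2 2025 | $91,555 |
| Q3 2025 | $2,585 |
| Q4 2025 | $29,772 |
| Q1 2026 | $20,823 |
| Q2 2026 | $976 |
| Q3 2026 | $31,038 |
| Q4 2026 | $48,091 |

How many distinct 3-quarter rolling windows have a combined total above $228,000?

Q2 2024–Q4 2024: $1,853 + $36,484 + $99,106 = $137,443 (under)
Q3 2024–Q1 2025: $36,484 + $99,106 + $15,431 = $151,021 (under)
Q4 2024–Q2 2025: $99,106 + $15,431 + $91,555 = $206,092 (under)
Q1 2025–Q3 2025: $15,431 + $91,555 + $2,585 = $109,571 (under)
Q2 2025–Q4 2025: $91,555 + $2,585 + $29,772 = $123,912 (under)
Q3 2025–Q1 2026: $2,585 + $29,772 + $20,823 = $53,180 (under)
Q4 2025–Q2 2026: $29,772 + $20,823 + $976 = $51,571 (under)
Q1 2026–Q3 2026: $20,823 + $976 + $31,038 = $52,837 (under)
Q2 2026–Q4 2026: $976 + $31,038 + $48,091 = $80,105 (under)
0 windows exceed the threshold.

0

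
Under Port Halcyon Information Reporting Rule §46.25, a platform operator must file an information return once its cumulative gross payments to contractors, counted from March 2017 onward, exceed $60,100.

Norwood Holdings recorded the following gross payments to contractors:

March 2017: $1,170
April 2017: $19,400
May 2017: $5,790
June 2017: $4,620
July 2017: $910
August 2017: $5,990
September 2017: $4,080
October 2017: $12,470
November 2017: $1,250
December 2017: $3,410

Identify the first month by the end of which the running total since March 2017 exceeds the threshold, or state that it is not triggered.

Not triggered

Through March 2017: $1,170
Through April 2017: $20,570
Through May 2017: $26,360
Through June 2017: $30,980
Through July 2017: $31,890
Through August 2017: $37,880
Through September 2017: $41,960
Through October 2017: $54,430
Through November 2017: $55,680
Through December 2017: $59,090
Final cumulative total $59,090 ≤ $60,100; the threshold is never exceeded.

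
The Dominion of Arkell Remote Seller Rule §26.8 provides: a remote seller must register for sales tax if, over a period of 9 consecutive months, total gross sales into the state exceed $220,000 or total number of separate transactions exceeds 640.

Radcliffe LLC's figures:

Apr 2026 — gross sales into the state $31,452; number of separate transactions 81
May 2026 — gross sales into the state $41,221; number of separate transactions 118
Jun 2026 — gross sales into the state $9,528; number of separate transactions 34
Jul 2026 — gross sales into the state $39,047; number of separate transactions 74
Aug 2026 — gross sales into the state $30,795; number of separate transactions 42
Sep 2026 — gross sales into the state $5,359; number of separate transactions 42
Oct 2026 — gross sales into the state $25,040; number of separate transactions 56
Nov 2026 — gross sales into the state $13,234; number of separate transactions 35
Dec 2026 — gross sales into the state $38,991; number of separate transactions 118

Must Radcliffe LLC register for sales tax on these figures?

Total gross sales into the state: $31,452 + $41,221 + $9,528 + $39,047 + $30,795 + $5,359 + $25,040 + $13,234 + $38,991 = $234,667 (> $220,000).
Total number of separate transactions: 81 + 118 + 34 + 74 + 42 + 42 + 56 + 35 + 118 = 600 (≤ 640).
The test is 'or': at least one threshold is exceeded.

Yes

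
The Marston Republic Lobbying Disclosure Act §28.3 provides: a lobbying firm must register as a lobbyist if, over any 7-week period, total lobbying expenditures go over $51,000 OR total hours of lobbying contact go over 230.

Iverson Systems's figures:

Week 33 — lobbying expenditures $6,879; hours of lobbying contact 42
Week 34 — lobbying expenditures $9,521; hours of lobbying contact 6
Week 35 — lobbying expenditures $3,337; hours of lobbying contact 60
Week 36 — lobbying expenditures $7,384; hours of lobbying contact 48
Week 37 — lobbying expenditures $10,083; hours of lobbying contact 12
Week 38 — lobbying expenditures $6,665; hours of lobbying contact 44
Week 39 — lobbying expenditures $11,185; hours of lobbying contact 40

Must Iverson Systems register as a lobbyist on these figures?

Yes

Total lobbying expenditures: $6,879 + $9,521 + $3,337 + $7,384 + $10,083 + $6,665 + $11,185 = $55,054 (> $51,000).
Total hours of lobbying contact: 42 + 6 + 60 + 48 + 12 + 44 + 40 = 252 (> 230).
The test is 'or': at least one threshold is exceeded.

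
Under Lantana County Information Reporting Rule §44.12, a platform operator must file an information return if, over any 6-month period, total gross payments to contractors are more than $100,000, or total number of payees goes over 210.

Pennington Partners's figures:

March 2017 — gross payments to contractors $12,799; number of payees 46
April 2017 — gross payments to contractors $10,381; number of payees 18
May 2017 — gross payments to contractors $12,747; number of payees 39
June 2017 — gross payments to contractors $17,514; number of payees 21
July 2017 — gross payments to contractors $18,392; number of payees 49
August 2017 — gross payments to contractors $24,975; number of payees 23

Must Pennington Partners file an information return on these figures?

Total gross payments to contractors: $12,799 + $10,381 + $12,747 + $17,514 + $18,392 + $24,975 = $96,808 (≤ $100,000).
Total number of payees: 46 + 18 + 39 + 21 + 49 + 23 = 196 (≤ 210).
The test is 'or': neither threshold is exceeded.

No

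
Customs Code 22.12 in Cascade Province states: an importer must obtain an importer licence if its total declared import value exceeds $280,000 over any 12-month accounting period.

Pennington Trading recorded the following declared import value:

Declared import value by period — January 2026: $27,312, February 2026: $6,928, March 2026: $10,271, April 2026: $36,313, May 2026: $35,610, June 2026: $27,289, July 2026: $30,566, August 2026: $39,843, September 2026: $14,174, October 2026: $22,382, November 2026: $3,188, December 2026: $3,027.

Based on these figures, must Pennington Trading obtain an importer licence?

No

Total declared import value: $27,312 + $6,928 + $10,271 + $36,313 + $35,610 + $27,289 + $30,566 + $39,843 + $14,174 + $22,382 + $3,188 + $3,027 = $256,903.
$256,903 ≤ $280,000, so the threshold is not exceeded.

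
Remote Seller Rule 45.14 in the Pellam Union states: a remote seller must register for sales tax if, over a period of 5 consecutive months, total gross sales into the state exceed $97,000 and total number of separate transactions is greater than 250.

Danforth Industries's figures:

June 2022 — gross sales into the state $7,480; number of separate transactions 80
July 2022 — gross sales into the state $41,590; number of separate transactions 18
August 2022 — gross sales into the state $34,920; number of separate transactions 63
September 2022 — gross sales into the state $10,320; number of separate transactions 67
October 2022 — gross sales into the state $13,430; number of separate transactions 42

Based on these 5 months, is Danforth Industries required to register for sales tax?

Yes

Total gross sales into the state: $7,480 + $41,590 + $34,920 + $10,320 + $13,430 = $107,740 (> $97,000).
Total number of separate transactions: 80 + 18 + 63 + 67 + 42 = 270 (> 250).
The test is 'and': both thresholds are exceeded.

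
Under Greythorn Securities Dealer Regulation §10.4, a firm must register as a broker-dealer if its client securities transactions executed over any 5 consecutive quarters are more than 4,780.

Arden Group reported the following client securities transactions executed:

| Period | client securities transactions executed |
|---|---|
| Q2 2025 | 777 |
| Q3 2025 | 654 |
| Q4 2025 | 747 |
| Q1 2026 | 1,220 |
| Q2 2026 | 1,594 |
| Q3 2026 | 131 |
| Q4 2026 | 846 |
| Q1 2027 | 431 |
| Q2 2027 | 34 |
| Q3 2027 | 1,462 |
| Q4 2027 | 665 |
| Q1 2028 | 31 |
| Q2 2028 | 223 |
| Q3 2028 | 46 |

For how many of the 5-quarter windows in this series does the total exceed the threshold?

Q2 2025–Q2 2026: 777 + 654 + 747 + 1,220 + 1,594 = 4,992 (over)
Q3 2025–Q3 2026: 654 + 747 + 1,220 + 1,594 + 131 = 4,346 (under)
Q4 2025–Q4 2026: 747 + 1,220 + 1,594 + 131 + 846 = 4,538 (under)
Q1 2026–Q1 2027: 1,220 + 1,594 + 131 + 846 + 431 = 4,222 (under)
Q2 2026–Q2 2027: 1,594 + 131 + 846 + 431 + 34 = 3,036 (under)
Q3 2026–Q3 2027: 131 + 846 + 431 + 34 + 1,462 = 2,904 (under)
Q4 2026–Q4 2027: 846 + 431 + 34 + 1,462 + 665 = 3,438 (under)
Q1 2027–Q1 2028: 431 + 34 + 1,462 + 665 + 31 = 2,623 (under)
Q2 2027–Q2 2028: 34 + 1,462 + 665 + 31 + 223 = 2,415 (under)
Q3 2027–Q3 2028: 1,462 + 665 + 31 + 223 + 46 = 2,427 (under)
1 window exceeds the threshold.

1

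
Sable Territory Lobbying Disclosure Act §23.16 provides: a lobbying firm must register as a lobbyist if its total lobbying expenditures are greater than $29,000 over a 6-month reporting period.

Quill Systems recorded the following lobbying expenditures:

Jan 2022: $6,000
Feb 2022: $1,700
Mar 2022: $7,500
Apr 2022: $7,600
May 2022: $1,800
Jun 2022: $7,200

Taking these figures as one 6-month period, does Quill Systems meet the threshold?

Yes

Total lobbying expenditures: $6,000 + $1,700 + $7,500 + $7,600 + $1,800 + $7,200 = $31,800.
$31,800 > $29,000, so the threshold is exceeded.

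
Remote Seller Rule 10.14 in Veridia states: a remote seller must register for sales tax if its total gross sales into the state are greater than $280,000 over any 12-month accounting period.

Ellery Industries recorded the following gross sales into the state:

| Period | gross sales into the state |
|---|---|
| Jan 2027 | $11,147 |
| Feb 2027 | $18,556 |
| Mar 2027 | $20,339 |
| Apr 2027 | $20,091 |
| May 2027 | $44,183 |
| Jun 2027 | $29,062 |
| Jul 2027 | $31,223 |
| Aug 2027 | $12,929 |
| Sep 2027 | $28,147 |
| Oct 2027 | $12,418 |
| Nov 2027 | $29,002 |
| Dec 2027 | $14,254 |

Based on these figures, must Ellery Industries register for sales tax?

Total gross sales into the state: $11,147 + $18,556 + $20,339 + $20,091 + $44,183 + $29,062 + $31,223 + $12,929 + $28,147 + $12,418 + $29,002 + $14,254 = $271,351.
$271,351 ≤ $280,000, so the threshold is not exceeded.

No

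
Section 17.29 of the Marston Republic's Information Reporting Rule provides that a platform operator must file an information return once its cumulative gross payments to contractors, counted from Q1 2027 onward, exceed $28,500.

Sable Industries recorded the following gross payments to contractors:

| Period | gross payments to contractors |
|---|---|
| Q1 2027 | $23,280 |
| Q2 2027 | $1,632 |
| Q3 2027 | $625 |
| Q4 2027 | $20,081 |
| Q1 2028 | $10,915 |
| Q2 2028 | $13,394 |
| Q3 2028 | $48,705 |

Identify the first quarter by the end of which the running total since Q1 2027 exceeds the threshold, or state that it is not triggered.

Q4 2027

Through Q1 2027: $23,280
Through Q2 2027: $24,912
Through Q3 2027: $25,537
Through Q4 2027: $45,618 ← exceeds threshold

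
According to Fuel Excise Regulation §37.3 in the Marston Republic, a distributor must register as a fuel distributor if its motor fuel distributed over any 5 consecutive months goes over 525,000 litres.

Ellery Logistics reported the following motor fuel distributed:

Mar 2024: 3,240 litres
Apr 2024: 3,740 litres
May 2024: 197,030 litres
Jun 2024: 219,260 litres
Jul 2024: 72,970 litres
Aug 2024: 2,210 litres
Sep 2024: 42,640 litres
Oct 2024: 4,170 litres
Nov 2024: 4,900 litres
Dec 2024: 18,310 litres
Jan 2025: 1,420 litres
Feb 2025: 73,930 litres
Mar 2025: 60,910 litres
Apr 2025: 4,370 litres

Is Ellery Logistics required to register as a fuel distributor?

Yes

Mar 2024–Jul 2024: 3,240 litres + 3,740 litres + 197,030 litres + 219,260 litres + 72,970 litres = 496,240 litres (under)
Apr 2024–Aug 2024: 3,740 litres + 197,030 litres + 219,260 litres + 72,970 litres + 2,210 litres = 495,210 litres (under)
May 2024–Sep 2024: 197,030 litres + 219,260 litres + 72,970 litres + 2,210 litres + 42,640 litres = 534,110 litres (over)
Jun 2024–Oct 2024: 219,260 litres + 72,970 litres + 2,210 litres + 42,640 litres + 4,170 litres = 341,250 litres (under)
Jul 2024–Nov 2024: 72,970 litres + 2,210 litres + 42,640 litres + 4,170 litres + 4,900 litres = 126,890 litres (under)
Aug 2024–Dec 2024: 2,210 litres + 42,640 litres + 4,170 litres + 4,900 litres + 18,310 litres = 72,230 litres (under)
Sep 2024–Jan 2025: 42,640 litres + 4,170 litres + 4,900 litres + 18,310 litres + 1,420 litres = 71,440 litres (under)
Oct 2024–Feb 2025: 4,170 litres + 4,900 litres + 18,310 litres + 1,420 litres + 73,930 litres = 102,730 litres (under)
Nov 2024–Mar 2025: 4,900 litres + 18,310 litres + 1,420 litres + 73,930 litres + 60,910 litres = 159,470 litres (under)
Dec 2024–Apr 2025: 18,310 litres + 1,420 litres + 73,930 litres + 60,910 litres + 4,370 litres = 158,940 litres (under)
At least one window exceeds 525,000 litres.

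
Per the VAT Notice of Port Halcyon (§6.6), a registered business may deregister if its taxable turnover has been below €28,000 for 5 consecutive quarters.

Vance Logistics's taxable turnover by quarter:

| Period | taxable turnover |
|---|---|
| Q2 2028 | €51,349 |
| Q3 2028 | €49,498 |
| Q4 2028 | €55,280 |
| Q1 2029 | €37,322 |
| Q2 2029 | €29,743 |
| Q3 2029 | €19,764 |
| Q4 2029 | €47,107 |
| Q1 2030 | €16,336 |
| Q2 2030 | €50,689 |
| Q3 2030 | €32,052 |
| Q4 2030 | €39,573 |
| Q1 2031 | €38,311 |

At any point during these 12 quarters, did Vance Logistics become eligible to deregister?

Quarters below €28,000: Q3 2029, Q1 2030.
Longest run of consecutive quarters below the threshold: 1.
1 < 5, so Vance Logistics never became eligible.

No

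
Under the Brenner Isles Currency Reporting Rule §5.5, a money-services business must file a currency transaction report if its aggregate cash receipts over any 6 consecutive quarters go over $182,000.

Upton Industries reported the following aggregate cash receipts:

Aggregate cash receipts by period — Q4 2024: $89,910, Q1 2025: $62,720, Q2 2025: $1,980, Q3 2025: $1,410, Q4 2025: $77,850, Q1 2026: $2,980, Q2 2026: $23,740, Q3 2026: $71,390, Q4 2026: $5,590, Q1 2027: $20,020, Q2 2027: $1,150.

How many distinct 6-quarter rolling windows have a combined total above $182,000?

Q4 2024–Q1 2026: $89,910 + $62,720 + $1,980 + $1,410 + $77,850 + $2,980 = $236,850 (over)
Q1 2025–Q2 2026: $62,720 + $1,980 + $1,410 + $77,850 + $2,980 + $23,740 = $170,680 (under)
Q2 2025–Q3 2026: $1,980 + $1,410 + $77,850 + $2,980 + $23,740 + $71,390 = $179,350 (under)
Q3 2025–Q4 2026: $1,410 + $77,850 + $2,980 + $23,740 + $71,390 + $5,590 = $182,960 (over)
Q4 2025–Q1 2027: $77,850 + $2,980 + $23,740 + $71,390 + $5,590 + $20,020 = $201,570 (over)
Q1 2026–Q2 2027: $2,980 + $23,740 + $71,390 + $5,590 + $20,020 + $1,150 = $124,870 (under)
3 windows exceed the threshold.

3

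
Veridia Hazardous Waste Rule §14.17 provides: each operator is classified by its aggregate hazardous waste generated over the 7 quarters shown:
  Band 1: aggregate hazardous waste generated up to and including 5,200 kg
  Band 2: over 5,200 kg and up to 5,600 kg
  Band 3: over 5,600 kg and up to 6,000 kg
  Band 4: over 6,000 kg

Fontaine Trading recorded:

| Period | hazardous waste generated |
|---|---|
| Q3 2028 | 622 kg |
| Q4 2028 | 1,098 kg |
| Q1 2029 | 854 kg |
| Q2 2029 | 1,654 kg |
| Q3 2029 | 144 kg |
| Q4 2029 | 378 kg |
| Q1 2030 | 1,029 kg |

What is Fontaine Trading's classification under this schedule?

Aggregate hazardous waste generated: 622 kg + 1,098 kg + 854 kg + 1,654 kg + 144 kg + 378 kg + 1,029 kg = 5,779 kg.
5,600 kg < 5,779 kg ≤ 6,000 kg, so Band 3 applies.

Band 3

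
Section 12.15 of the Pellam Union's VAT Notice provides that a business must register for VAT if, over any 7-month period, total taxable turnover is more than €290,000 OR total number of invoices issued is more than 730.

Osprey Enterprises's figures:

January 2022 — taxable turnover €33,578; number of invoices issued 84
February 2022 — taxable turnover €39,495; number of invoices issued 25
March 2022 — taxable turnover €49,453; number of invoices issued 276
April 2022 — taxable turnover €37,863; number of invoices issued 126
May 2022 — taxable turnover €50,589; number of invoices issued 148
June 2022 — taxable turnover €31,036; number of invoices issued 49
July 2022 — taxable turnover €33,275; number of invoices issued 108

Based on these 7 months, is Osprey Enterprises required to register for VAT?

Yes

Total taxable turnover: €33,578 + €39,495 + €49,453 + €37,863 + €50,589 + €31,036 + €33,275 = €275,289 (≤ €290,000).
Total number of invoices issued: 84 + 25 + 276 + 126 + 148 + 49 + 108 = 816 (> 730).
The test is 'or': at least one threshold is exceeded.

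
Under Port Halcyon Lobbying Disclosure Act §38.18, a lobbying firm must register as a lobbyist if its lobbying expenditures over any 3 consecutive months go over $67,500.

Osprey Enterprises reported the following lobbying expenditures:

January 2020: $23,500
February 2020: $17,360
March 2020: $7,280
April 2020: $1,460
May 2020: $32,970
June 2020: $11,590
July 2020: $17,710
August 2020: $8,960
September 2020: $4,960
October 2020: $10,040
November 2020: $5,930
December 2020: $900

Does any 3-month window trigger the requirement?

No

January 2020–March 2020: $23,500 + $17,360 + $7,280 = $48,140 (under)
February 2020–April 2020: $17,360 + $7,280 + $1,460 = $26,100 (under)
March 2020–May 2020: $7,280 + $1,460 + $32,970 = $41,710 (under)
April 2020–June 2020: $1,460 + $32,970 + $11,590 = $46,020 (under)
May 2020–July 2020: $32,970 + $11,590 + $17,710 = $62,270 (under)
June 2020–August 2020: $11,590 + $17,710 + $8,960 = $38,260 (under)
July 2020–September 2020: $17,710 + $8,960 + $4,960 = $31,630 (under)
August 2020–October 2020: $8,960 + $4,960 + $10,040 = $23,960 (under)
September 2020–November 2020: $4,960 + $10,040 + $5,930 = $20,930 (under)
October 2020–December 2020: $10,040 + $5,930 + $900 = $16,870 (under)
No window exceeds $67,500.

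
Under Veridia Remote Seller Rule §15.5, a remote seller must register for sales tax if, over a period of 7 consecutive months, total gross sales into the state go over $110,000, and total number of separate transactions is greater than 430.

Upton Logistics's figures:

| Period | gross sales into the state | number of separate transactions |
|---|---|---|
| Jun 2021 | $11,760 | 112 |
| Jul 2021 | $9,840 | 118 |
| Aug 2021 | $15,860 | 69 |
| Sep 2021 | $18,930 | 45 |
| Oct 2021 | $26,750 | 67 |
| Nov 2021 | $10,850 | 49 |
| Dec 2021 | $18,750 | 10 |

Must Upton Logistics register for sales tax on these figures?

Total gross sales into the state: $11,760 + $9,840 + $15,860 + $18,930 + $26,750 + $10,850 + $18,750 = $112,740 (> $110,000).
Total number of separate transactions: 112 + 118 + 69 + 45 + 67 + 49 + 10 = 470 (> 430).
The test is 'and': both thresholds are exceeded.

Yes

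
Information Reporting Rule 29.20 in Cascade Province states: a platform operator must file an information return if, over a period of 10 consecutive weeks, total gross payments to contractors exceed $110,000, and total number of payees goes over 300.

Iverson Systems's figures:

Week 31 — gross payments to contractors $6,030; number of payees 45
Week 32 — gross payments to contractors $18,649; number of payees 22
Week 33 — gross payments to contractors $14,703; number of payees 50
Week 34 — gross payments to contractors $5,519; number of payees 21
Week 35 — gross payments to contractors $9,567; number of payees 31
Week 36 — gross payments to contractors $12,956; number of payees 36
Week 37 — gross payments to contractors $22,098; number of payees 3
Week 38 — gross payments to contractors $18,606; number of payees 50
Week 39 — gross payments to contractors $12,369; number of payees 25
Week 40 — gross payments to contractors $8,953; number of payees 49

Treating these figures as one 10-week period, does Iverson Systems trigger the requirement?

Yes

Total gross payments to contractors: $6,030 + $18,649 + $14,703 + $5,519 + $9,567 + $12,956 + $22,098 + $18,606 + $12,369 + $8,953 = $129,450 (> $110,000).
Total number of payees: 45 + 22 + 50 + 21 + 31 + 36 + 3 + 50 + 25 + 49 = 332 (> 300).
The test is 'and': both thresholds are exceeded.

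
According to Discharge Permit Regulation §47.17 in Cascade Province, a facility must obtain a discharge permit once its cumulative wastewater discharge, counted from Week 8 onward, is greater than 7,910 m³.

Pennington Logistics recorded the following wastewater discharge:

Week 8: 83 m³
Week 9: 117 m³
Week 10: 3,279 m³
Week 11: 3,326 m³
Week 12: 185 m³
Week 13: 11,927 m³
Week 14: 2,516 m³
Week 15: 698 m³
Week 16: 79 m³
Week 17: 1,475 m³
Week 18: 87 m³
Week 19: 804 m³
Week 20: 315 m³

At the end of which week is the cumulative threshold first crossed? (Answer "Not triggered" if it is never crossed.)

Week 13

Through Week 8: 83 m³
Through Week 9: 200 m³
Through Week 10: 3,479 m³
Through Week 11: 6,805 m³
Through Week 12: 6,990 m³
Through Week 13: 18,917 m³ ← exceeds threshold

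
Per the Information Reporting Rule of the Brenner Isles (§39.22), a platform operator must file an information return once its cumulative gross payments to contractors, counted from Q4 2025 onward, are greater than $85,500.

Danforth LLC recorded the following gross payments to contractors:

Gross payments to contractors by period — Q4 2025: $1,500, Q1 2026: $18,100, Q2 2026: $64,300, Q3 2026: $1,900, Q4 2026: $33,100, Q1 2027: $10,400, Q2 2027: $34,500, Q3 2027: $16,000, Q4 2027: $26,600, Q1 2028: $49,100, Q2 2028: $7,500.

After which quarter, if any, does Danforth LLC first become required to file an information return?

Q3 2026

Through Q4 2025: $1,500
Through Q1 2026: $19,600
Through Q2 2026: $83,900
Through Q3 2026: $85,800 ← exceeds threshold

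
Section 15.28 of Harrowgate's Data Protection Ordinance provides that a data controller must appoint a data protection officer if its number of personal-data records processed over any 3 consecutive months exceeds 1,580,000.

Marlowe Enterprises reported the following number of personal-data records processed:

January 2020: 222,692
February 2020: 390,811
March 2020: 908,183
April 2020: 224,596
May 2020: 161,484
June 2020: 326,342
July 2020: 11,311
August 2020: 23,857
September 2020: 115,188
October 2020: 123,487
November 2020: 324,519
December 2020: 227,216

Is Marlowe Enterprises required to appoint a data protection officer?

No

January 2020–March 2020: 222,692 + 390,811 + 908,183 = 1,521,686 (under)
February 2020–April 2020: 390,811 + 908,183 + 224,596 = 1,523,590 (under)
March 2020–May 2020: 908,183 + 224,596 + 161,484 = 1,294,263 (under)
April 2020–June 2020: 224,596 + 161,484 + 326,342 = 712,422 (under)
May 2020–July 2020: 161,484 + 326,342 + 11,311 = 499,137 (under)
June 2020–August 2020: 326,342 + 11,311 + 23,857 = 361,510 (under)
July 2020–September 2020: 11,311 + 23,857 + 115,188 = 150,356 (under)
August 2020–October 2020: 23,857 + 115,188 + 123,487 = 262,532 (under)
September 2020–November 2020: 115,188 + 123,487 + 324,519 = 563,194 (under)
October 2020–December 2020: 123,487 + 324,519 + 227,216 = 675,222 (under)
No window exceeds 1,580,000.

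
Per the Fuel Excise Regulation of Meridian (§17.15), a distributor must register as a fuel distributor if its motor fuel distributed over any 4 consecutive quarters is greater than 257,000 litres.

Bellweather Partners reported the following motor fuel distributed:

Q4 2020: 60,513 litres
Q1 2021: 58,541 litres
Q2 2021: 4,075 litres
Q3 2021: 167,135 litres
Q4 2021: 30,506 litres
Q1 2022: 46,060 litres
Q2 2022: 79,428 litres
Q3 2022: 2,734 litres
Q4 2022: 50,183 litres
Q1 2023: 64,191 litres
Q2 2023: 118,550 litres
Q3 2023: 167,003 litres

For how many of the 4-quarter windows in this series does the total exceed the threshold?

Q4 2020–Q3 2021: 60,513 litres + 58,541 litres + 4,075 litres + 167,135 litres = 290,264 litres (over)
Q1 2021–Q4 2021: 58,541 litres + 4,075 litres + 167,135 litres + 30,506 litres = 260,257 litres (over)
Q2 2021–Q1 2022: 4,075 litres + 167,135 litres + 30,506 litres + 46,060 litres = 247,776 litres (under)
Q3 2021–Q2 2022: 167,135 litres + 30,506 litres + 46,060 litres + 79,428 litres = 323,129 litres (over)
Q4 2021–Q3 2022: 30,506 litres + 46,060 litres + 79,428 litres + 2,734 litres = 158,728 litres (under)
Q1 2022–Q4 2022: 46,060 litres + 79,428 litres + 2,734 litres + 50,183 litres = 178,405 litres (under)
Q2 2022–Q1 2023: 79,428 litres + 2,734 litres + 50,183 litres + 64,191 litres = 196,536 litres (under)
Q3 2022–Q2 2023: 2,734 litres + 50,183 litres + 64,191 litres + 118,550 litres = 235,658 litres (under)
Q4 2022–Q3 2023: 50,183 litres + 64,191 litres + 118,550 litres + 167,003 litres = 399,927 litres (over)
4 windows exceed the threshold.

4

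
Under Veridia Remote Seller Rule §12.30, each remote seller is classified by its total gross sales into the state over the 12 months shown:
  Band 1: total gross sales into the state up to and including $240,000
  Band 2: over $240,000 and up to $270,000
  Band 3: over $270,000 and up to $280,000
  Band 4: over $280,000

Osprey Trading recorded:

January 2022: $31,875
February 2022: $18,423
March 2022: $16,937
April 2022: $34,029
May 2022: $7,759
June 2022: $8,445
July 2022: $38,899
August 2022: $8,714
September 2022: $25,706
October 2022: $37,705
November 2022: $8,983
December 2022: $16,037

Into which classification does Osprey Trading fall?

Band 2

Total gross sales into the state: $31,875 + $18,423 + $16,937 + $34,029 + $7,759 + $8,445 + $38,899 + $8,714 + $25,706 + $37,705 + $8,983 + $16,037 = $253,512.
$240,000 < $253,512 ≤ $270,000, so Band 2 applies.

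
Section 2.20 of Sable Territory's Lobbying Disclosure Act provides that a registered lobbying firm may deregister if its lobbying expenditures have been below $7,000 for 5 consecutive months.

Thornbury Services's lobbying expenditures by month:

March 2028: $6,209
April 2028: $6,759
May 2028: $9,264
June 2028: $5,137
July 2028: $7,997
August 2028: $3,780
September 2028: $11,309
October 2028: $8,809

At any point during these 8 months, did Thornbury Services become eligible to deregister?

Months below $7,000: March 2028, April 2028, June 2028, August 2028.
Longest run of consecutive months below the threshold: 2.
2 < 5, so Thornbury Services never became eligible.

No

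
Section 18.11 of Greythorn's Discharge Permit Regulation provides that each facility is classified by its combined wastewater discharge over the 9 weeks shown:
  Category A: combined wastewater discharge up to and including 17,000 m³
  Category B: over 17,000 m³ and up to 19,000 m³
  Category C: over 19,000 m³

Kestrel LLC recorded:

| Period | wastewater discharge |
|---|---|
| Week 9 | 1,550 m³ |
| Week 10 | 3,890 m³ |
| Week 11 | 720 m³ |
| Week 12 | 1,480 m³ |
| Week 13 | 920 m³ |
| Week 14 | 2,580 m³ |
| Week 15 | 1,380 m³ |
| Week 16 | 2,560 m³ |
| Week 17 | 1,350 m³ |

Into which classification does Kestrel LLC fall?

Category A

Combined wastewater discharge: 1,550 m³ + 3,890 m³ + 720 m³ + 1,480 m³ + 920 m³ + 2,580 m³ + 1,380 m³ + 2,560 m³ + 1,350 m³ = 16,430 m³.
16,430 m³ ≤ 17,000 m³, so Category A applies.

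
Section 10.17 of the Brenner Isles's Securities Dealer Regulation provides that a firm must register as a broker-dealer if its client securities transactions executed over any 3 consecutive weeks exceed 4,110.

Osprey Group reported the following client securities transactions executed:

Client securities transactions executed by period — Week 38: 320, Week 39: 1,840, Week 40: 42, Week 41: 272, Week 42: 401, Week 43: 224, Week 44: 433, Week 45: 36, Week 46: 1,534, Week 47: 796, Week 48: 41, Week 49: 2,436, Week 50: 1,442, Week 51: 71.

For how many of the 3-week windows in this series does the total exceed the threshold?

0

Week 38–Week 40: 320 + 1,840 + 42 = 2,202 (under)
Week 39–Week 41: 1,840 + 42 + 272 = 2,154 (under)
Week 40–Week 42: 42 + 272 + 401 = 715 (under)
Week 41–Week 43: 272 + 401 + 224 = 897 (under)
Week 42–Week 44: 401 + 224 + 433 = 1,058 (under)
Week 43–Week 45: 224 + 433 + 36 = 693 (under)
Week 44–Week 46: 433 + 36 + 1,534 = 2,003 (under)
Week 45–Week 47: 36 + 1,534 + 796 = 2,366 (under)
Week 46–Week 48: 1,534 + 796 + 41 = 2,371 (under)
Week 47–Week 49: 796 + 41 + 2,436 = 3,273 (under)
Week 48–Week 50: 41 + 2,436 + 1,442 = 3,919 (under)
Week 49–Week 51: 2,436 + 1,442 + 71 = 3,949 (under)
0 windows exceed the threshold.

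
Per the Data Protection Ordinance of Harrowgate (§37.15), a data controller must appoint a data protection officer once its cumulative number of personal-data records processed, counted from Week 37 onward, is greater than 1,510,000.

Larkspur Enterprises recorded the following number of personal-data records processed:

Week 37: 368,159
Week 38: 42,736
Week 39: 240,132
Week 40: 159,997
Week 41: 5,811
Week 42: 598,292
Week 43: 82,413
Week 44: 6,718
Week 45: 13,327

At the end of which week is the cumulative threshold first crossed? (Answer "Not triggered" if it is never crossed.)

Through Week 37: 368,159
Through Week 38: 410,895
Through Week 39: 651,027
Through Week 40: 811,024
Through Week 41: 816,835
Through Week 42: 1,415,127
Through Week 43: 1,497,540
Through Week 44: 1,504,258
Through Week 45: 1,517,585 ← exceeds threshold

Week 45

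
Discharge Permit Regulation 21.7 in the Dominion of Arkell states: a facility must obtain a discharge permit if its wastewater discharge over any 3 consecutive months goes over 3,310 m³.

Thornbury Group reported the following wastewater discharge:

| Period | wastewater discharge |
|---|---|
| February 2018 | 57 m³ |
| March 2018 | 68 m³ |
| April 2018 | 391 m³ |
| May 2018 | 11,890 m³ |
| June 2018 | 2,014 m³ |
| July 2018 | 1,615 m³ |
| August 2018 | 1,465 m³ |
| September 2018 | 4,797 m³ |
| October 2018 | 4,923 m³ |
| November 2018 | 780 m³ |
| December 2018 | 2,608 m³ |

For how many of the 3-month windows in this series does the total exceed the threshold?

February 2018–April 2018: 57 m³ + 68 m³ + 391 m³ = 516 m³ (under)
March 2018–May 2018: 68 m³ + 391 m³ + 11,890 m³ = 12,349 m³ (over)
April 2018–June 2018: 391 m³ + 11,890 m³ + 2,014 m³ = 14,295 m³ (over)
May 2018–July 2018: 11,890 m³ + 2,014 m³ + 1,615 m³ = 15,519 m³ (over)
June 2018–August 2018: 2,014 m³ + 1,615 m³ + 1,465 m³ = 5,094 m³ (over)
July 2018–September 2018: 1,615 m³ + 1,465 m³ + 4,797 m³ = 7,877 m³ (over)
August 2018–October 2018: 1,465 m³ + 4,797 m³ + 4,923 m³ = 11,185 m³ (over)
September 2018–November 2018: 4,797 m³ + 4,923 m³ + 780 m³ = 10,500 m³ (over)
October 2018–December 2018: 4,923 m³ + 780 m³ + 2,608 m³ = 8,311 m³ (over)
8 windows exceed the threshold.

8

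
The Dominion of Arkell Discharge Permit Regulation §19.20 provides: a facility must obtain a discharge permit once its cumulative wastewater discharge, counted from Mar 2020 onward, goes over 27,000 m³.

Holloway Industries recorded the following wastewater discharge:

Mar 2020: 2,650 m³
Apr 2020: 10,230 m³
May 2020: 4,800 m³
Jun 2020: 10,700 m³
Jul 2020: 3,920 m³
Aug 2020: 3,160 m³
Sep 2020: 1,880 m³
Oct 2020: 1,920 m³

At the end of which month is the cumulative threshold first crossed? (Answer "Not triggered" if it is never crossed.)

Jun 2020

Through Mar 2020: 2,650 m³
Through Apr 2020: 12,880 m³
Through May 2020: 17,680 m³
Through Jun 2020: 28,380 m³ ← exceeds threshold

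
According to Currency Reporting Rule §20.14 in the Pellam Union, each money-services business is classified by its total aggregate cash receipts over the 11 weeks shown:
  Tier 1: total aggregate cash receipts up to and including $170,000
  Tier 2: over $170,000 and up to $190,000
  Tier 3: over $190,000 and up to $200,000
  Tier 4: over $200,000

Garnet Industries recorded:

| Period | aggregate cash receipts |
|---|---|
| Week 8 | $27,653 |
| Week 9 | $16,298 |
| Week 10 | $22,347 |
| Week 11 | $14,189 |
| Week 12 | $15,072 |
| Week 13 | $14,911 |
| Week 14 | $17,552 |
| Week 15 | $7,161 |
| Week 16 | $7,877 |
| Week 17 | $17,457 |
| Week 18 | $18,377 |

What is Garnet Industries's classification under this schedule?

Total aggregate cash receipts: $27,653 + $16,298 + $22,347 + $14,189 + $15,072 + $14,911 + $17,552 + $7,161 + $7,877 + $17,457 + $18,377 = $178,894.
$170,000 < $178,894 ≤ $190,000, so Tier 2 applies.

Tier 2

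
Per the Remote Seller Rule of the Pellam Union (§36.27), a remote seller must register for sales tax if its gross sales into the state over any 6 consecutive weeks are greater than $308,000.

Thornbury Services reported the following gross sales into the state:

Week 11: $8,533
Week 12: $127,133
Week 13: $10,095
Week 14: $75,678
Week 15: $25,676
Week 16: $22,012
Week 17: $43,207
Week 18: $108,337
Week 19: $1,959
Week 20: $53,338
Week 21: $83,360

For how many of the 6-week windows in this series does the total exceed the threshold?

1

Week 11–Week 16: $8,533 + $127,133 + $10,095 + $75,678 + $25,676 + $22,012 = $269,127 (under)
Week 12–Week 17: $127,133 + $10,095 + $75,678 + $25,676 + $22,012 + $43,207 = $303,801 (under)
Week 13–Week 18: $10,095 + $75,678 + $25,676 + $22,012 + $43,207 + $108,337 = $285,005 (under)
Week 14–Week 19: $75,678 + $25,676 + $22,012 + $43,207 + $108,337 + $1,959 = $276,869 (under)
Week 15–Week 20: $25,676 + $22,012 + $43,207 + $108,337 + $1,959 + $53,338 = $254,529 (under)
Week 16–Week 21: $22,012 + $43,207 + $108,337 + $1,959 + $53,338 + $83,360 = $312,213 (over)
1 window exceeds the threshold.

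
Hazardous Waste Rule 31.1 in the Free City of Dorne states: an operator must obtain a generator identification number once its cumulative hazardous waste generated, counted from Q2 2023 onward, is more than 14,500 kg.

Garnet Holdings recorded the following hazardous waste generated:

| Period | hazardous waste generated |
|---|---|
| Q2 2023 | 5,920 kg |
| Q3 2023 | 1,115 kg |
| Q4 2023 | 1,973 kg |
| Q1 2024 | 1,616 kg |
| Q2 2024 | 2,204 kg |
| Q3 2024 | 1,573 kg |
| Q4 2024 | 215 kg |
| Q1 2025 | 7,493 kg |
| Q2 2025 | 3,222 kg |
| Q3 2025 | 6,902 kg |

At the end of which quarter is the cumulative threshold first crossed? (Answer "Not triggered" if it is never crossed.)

Through Q2 2023: 5,920 kg
Through Q3 2023: 7,035 kg
Through Q4 2023: 9,008 kg
Through Q1 2024: 10,624 kg
Through Q2 2024: 12,828 kg
Through Q3 2024: 14,401 kg
Through Q4 2024: 14,616 kg ← exceeds threshold

Q4 2024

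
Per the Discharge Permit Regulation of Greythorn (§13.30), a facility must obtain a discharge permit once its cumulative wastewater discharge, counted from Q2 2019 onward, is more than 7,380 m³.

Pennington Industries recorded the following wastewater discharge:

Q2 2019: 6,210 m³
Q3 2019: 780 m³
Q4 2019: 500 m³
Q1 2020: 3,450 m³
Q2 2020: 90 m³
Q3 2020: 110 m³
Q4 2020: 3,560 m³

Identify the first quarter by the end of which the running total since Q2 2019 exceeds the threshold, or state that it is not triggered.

Through Q2 2019: 6,210 m³
Through Q3 2019: 6,990 m³
Through Q4 2019: 7,490 m³ ← exceeds threshold

Q4 2019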